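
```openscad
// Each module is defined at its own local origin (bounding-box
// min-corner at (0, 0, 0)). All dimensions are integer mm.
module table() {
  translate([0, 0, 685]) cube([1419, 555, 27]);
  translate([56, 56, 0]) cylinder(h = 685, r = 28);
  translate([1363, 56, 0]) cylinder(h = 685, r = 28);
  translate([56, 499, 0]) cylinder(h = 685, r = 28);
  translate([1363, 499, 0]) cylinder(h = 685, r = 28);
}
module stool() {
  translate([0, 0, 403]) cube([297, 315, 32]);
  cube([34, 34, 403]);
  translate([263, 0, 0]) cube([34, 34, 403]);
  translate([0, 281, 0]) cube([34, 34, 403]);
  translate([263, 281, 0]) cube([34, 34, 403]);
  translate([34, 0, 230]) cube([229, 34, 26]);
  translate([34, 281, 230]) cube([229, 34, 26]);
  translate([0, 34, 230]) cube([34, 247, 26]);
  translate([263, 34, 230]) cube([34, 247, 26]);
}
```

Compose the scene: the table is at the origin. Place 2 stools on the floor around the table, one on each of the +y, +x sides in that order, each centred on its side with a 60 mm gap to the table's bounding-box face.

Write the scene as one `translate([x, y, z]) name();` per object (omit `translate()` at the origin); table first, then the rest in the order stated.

table();
translate([561, 615, 0]) stool();
translate([1479, 120, 0]) stool();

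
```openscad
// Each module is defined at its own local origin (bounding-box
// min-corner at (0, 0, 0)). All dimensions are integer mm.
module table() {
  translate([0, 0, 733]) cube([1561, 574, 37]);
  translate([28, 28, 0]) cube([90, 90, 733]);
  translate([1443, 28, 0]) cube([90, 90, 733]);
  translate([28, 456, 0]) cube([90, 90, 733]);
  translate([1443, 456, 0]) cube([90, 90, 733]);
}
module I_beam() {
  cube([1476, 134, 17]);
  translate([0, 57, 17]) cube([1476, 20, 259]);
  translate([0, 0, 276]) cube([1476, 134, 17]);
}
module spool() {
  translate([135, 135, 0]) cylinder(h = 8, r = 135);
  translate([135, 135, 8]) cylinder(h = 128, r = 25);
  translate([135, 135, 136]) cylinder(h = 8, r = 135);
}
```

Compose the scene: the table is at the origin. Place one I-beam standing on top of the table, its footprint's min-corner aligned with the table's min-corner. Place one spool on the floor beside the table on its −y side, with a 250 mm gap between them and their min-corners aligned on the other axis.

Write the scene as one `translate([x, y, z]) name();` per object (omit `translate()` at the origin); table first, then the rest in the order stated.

table();
translate([0, 0, 770]) I_beam();
translate([0, -520, 0]) spool();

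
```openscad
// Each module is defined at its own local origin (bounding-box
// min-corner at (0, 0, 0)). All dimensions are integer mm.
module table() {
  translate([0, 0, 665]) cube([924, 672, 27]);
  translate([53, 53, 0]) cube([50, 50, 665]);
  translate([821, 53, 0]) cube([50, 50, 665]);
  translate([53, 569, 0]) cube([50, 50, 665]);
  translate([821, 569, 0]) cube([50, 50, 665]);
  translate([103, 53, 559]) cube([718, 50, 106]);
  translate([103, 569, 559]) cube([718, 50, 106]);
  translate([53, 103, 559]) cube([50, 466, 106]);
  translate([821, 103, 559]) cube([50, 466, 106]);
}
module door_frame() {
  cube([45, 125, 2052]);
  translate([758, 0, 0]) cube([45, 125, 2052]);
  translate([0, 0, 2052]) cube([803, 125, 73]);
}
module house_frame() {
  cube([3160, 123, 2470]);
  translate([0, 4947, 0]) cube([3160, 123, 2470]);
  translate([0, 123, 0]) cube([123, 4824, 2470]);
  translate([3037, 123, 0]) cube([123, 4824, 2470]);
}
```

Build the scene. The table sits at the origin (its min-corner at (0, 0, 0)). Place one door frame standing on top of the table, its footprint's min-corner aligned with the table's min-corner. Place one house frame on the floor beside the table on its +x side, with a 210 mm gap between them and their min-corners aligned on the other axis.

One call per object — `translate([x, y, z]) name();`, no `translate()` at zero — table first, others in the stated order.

table();
translate([0, 0, 692]) door_frame();
translate([1134, 0, 0]) house_frame();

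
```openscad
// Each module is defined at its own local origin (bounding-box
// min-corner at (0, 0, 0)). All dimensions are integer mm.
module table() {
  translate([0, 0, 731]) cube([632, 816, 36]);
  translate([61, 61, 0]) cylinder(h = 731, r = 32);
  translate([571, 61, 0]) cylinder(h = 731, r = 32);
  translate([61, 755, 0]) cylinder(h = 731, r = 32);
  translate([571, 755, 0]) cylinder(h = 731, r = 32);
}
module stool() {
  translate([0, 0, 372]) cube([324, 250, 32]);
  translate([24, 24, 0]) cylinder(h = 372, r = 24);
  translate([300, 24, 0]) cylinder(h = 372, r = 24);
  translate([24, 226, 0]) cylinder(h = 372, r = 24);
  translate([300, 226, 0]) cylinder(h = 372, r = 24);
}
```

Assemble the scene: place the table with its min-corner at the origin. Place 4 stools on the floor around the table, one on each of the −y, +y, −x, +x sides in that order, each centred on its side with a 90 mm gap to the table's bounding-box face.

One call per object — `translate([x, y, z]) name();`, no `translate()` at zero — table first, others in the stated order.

table();
translate([154, -340, 0]) stool();
translate([154, 906, 0]) stool();
translate([-414, 283, 0]) stool();
translate([722, 283, 0]) stool();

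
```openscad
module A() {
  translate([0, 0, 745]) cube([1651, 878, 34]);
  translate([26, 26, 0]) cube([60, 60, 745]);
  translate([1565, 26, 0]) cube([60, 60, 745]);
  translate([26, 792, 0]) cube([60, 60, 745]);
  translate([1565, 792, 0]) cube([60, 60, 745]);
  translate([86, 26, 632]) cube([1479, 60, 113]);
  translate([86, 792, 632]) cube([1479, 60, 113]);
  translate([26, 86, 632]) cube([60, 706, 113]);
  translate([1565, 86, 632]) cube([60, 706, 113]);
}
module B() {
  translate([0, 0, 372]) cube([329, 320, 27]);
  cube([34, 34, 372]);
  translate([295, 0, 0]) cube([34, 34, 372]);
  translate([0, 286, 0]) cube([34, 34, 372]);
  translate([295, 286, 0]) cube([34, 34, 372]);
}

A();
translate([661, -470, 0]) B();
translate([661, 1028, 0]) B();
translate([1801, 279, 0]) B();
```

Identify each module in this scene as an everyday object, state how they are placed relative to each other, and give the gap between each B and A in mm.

A is a table. B is a stool. Three stools sit around the table at the −y, +y, +x sides. The gap between each stool and the table is 150 mm.

Each stool's nearest face is 150 mm from the table's bounding box.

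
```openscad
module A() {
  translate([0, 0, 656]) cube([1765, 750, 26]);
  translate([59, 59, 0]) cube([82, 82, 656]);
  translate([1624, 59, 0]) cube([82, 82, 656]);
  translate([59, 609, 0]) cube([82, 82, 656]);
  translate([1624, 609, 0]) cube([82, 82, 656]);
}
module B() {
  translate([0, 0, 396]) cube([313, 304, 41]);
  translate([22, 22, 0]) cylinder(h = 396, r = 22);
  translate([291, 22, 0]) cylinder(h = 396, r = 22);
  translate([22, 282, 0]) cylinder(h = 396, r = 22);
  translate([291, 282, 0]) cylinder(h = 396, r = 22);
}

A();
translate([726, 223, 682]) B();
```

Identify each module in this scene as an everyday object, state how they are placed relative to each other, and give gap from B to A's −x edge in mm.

The stool's min-x is at 726; the table's min-x is 0; gap = 726 mm.

A is a table. B is a stool. The stool is on top of the table, centred. The gap from the stool to the table's −x edge is 726 mm.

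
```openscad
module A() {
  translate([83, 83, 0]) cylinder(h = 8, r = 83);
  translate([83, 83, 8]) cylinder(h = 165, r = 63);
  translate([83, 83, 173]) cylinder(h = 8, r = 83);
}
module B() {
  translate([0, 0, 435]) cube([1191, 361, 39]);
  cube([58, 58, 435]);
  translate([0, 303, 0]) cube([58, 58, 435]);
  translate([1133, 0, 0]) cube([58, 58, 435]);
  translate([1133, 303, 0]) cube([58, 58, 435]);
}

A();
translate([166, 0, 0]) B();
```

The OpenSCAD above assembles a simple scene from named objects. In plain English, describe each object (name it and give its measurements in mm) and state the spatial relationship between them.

A is a spool: two coaxial disc flanges of radius 83 mm and thickness 8 mm, joined by a core cylinder of radius 63 mm and height 165 mm. The lower flange rests on z = 0 and the three cylinders share a vertical axis.

B is a bench: a 1191×361 mm seat slab, 39 mm thick, top at z = 474 mm, on four 58×58 mm square legs flush with the seat corners and standing on z = 0.

The bench is against the spool's +x side, with their −y faces flush.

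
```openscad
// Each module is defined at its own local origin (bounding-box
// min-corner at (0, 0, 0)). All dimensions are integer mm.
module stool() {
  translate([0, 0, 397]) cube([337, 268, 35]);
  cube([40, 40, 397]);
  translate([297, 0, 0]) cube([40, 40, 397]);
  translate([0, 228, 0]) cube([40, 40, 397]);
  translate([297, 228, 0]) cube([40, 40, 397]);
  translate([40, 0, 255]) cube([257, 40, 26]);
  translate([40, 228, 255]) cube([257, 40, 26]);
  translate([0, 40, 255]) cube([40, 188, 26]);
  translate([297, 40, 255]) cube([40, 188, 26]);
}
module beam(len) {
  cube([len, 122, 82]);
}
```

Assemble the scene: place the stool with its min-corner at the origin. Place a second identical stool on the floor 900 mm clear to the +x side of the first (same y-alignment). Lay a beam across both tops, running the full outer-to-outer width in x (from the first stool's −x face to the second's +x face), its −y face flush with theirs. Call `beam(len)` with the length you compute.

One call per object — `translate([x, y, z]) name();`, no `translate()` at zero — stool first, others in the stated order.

stool();
translate([1237, 0, 0]) stool();
translate([0, 0, 432]) beam(1574);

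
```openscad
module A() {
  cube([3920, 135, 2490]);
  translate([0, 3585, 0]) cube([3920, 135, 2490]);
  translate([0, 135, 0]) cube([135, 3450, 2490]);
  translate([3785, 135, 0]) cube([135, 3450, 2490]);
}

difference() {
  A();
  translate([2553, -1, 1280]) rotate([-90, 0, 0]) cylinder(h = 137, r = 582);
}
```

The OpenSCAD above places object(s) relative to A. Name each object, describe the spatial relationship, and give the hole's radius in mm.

A is a house frame. The house frame has a circular hole through its front wall. The hole's radius is 582 mm.

The subtracted cylinder has r = 582 mm.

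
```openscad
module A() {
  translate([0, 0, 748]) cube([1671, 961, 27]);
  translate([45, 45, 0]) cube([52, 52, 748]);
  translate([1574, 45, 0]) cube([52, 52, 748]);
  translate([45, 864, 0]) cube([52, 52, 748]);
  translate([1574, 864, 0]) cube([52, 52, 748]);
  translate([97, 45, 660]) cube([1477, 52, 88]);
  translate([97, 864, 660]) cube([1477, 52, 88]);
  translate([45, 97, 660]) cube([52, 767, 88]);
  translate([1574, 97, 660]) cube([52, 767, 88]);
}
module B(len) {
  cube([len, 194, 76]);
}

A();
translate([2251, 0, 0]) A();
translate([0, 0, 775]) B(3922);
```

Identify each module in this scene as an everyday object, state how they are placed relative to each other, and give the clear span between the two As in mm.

A is a table. B is a beam. A beam spans the tops of two tables. The clear span between the two tables is 580 mm.

Second table starts at x = 2251; first ends at x = 1671; clear span = 2251 − 1671 = 580 mm.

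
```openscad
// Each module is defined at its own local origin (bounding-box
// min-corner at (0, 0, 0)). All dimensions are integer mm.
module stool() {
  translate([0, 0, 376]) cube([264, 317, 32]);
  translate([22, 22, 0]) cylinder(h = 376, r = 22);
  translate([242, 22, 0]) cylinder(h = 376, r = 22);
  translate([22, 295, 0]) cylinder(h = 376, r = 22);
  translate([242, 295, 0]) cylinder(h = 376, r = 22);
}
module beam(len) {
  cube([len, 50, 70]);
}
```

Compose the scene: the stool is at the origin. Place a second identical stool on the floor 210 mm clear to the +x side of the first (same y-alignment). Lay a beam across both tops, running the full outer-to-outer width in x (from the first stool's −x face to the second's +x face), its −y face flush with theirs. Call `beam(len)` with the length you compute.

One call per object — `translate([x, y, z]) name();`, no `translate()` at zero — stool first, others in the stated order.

stool();
translate([474, 0, 0]) stool();
translate([0, 0, 408]) beam(738);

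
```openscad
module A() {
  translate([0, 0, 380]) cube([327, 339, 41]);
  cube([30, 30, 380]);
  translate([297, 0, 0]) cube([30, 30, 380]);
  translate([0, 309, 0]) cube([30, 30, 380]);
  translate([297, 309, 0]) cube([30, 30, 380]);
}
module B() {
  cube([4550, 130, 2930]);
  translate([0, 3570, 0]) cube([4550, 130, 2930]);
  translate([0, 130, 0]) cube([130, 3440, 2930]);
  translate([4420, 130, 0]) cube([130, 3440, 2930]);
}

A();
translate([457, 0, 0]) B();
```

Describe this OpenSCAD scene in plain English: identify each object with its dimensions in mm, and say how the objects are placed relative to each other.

A is a four-legged stool. The seat is a 327×339×41 mm slab whose top surface is at z = 421 mm; four square legs, each 30×30 mm in cross-section, run from the floor (z = 0) to the underside of the seat, each flush with a corner of the seat.

B is a box-shaped house frame (walls only): outside footprint 4550×3700 mm, wall height 2930 mm, wall thickness 130 mm. The two y-facing walls run the full x-width; the two x-facing walls fit between the inner faces of the y-facing walls.

The house frame is on the floor beside the stool on its +x side.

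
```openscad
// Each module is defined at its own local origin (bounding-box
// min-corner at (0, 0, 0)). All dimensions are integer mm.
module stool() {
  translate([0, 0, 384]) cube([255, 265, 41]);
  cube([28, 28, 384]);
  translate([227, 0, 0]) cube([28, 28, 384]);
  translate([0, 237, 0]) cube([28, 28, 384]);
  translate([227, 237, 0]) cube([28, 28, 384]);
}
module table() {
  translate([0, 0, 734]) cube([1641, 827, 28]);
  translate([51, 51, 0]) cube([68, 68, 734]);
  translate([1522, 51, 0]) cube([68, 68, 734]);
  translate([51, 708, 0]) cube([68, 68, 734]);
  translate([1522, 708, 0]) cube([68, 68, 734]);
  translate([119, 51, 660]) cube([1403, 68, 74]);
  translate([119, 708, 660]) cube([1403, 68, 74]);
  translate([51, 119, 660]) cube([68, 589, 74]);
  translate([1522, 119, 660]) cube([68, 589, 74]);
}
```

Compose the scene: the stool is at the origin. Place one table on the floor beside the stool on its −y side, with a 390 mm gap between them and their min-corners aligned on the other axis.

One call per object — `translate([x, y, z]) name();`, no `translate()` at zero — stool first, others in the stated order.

stool();
translate([0, -1217, 0]) table();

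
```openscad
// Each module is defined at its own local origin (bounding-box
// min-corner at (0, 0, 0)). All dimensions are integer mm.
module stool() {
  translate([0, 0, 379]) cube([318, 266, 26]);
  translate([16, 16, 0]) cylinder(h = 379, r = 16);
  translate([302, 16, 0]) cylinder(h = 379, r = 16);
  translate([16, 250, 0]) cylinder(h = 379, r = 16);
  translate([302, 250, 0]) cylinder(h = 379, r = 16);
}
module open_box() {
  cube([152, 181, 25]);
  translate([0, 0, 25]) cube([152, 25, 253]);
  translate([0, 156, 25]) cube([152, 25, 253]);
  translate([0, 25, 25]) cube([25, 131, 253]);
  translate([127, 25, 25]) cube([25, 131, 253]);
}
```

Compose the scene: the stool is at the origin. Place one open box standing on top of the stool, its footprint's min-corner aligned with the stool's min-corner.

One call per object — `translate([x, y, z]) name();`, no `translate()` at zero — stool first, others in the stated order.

stool();
translate([0, 0, 405]) open_box();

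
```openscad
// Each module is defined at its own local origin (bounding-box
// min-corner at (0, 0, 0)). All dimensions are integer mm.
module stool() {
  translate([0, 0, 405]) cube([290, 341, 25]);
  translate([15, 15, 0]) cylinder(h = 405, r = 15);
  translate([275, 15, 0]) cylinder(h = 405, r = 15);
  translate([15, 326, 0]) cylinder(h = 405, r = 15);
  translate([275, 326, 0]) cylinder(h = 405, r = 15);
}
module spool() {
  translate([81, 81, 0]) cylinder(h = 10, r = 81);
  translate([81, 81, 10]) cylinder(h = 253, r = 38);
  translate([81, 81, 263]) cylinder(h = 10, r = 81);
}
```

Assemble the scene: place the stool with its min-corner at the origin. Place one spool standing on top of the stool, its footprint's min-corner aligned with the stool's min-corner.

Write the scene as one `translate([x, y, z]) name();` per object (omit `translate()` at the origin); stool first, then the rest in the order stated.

stool();
translate([0, 0, 430]) spool();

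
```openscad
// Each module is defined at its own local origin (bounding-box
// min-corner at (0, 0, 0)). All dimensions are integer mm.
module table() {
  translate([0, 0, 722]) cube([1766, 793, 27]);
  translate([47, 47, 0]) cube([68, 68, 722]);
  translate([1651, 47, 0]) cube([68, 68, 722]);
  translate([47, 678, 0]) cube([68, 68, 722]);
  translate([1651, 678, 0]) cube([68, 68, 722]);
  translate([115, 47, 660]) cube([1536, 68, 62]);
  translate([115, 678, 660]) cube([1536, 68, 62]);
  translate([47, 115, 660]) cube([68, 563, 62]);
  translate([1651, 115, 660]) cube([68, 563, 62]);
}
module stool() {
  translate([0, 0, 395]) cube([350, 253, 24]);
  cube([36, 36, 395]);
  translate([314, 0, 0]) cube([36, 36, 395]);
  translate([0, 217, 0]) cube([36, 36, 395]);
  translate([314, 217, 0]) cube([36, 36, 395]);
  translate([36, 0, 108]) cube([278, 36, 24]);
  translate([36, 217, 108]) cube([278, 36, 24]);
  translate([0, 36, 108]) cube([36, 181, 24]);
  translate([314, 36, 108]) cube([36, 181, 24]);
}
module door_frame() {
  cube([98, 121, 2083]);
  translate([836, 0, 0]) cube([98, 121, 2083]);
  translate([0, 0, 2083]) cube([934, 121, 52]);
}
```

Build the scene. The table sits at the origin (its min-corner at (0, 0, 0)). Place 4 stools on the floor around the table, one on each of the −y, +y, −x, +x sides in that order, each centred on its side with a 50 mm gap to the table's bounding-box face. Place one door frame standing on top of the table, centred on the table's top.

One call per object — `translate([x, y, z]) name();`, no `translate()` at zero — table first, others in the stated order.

table();
translate([708, -303, 0]) stool();
translate([708, 843, 0]) stool();
translate([-400, 270, 0]) stool();
translate([1816, 270, 0]) stool();
translate([416, 336, 749]) door_frame();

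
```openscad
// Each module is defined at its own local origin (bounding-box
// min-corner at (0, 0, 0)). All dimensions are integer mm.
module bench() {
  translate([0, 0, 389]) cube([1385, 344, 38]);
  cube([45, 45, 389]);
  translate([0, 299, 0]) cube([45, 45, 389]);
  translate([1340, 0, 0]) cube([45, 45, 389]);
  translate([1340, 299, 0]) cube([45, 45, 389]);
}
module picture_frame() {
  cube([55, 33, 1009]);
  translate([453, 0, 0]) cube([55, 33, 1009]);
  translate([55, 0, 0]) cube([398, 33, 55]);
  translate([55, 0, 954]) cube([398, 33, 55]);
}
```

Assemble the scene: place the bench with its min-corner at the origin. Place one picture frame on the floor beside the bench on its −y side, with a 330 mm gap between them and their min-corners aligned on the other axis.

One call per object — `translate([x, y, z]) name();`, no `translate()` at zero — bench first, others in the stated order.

bench();
translate([0, -363, 0]) picture_frame();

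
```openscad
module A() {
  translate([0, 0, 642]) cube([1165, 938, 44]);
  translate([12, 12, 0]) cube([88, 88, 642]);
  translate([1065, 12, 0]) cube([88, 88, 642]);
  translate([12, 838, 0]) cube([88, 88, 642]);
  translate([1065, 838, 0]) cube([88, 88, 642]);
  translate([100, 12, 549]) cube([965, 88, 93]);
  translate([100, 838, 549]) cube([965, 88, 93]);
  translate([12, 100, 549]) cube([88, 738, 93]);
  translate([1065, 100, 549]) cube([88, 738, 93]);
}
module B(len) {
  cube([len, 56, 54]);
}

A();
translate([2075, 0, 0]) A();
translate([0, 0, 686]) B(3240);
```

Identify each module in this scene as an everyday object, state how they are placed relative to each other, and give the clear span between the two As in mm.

A is a table. B is a beam. A beam spans the tops of two tables. The clear span between the two tables is 910 mm.

Second table starts at x = 2075; first ends at x = 1165; clear span = 2075 − 1165 = 910 mm.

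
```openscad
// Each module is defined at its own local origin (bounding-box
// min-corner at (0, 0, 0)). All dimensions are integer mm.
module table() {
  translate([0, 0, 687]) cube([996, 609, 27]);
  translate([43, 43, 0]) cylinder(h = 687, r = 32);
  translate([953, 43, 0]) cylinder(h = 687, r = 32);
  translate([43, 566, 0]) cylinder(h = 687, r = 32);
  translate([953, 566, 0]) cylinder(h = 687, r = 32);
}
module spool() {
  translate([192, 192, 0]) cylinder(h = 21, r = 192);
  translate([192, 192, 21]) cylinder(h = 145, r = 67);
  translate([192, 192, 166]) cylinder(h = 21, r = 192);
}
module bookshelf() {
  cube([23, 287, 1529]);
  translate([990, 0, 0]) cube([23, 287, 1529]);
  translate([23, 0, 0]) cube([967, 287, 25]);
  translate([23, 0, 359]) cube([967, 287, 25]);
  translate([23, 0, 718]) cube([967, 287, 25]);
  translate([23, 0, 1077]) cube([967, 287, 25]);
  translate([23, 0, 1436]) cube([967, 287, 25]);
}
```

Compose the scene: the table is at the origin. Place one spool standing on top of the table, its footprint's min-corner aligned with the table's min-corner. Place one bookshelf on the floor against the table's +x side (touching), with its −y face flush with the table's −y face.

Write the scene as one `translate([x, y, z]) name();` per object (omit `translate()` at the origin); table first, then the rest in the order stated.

table();
translate([0, 0, 714]) spool();
translate([996, 0, 0]) bookshelf();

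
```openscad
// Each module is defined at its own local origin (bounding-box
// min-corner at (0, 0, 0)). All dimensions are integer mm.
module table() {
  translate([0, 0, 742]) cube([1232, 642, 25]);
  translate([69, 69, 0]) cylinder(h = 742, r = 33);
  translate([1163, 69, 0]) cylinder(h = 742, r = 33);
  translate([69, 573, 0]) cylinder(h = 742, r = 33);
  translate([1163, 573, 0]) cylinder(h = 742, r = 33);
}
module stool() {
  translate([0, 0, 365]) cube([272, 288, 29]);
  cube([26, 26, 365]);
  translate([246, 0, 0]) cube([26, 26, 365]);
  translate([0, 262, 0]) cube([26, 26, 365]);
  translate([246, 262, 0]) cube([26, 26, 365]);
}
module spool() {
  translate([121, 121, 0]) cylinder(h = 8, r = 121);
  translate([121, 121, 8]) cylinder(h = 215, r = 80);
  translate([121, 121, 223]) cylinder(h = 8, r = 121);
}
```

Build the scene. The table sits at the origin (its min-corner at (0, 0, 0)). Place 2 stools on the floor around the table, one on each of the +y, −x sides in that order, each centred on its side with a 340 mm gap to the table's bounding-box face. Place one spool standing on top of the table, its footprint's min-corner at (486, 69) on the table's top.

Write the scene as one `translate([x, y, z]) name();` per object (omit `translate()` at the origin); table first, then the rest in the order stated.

table();
translate([480, 982, 0]) stool();
translate([-612, 177, 0]) stool();
translate([486, 69, 767]) spool();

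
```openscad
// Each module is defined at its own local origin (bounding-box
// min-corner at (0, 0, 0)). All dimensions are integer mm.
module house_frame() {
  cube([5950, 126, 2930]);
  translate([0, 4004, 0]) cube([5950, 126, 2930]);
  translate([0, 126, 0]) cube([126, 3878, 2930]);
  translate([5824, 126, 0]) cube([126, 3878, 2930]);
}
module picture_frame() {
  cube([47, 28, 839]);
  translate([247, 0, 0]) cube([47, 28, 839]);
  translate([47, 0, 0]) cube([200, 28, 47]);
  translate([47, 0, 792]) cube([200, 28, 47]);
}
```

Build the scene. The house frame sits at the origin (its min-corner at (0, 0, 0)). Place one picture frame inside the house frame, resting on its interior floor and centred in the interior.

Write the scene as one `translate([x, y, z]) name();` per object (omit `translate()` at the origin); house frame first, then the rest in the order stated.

house_frame();
translate([2828, 2051, 0]) picture_frame();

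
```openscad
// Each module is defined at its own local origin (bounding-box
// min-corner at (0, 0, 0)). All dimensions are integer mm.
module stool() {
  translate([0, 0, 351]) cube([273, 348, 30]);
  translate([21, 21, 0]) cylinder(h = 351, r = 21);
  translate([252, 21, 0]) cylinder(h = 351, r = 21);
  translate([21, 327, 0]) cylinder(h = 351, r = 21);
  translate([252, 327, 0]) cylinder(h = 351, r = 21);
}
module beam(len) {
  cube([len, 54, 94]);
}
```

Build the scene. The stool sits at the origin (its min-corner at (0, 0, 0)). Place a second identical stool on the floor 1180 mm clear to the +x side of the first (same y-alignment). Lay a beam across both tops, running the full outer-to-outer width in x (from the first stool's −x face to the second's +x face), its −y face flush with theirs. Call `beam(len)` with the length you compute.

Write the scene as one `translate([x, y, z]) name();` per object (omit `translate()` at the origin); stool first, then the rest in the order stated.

stool();
translate([1453, 0, 0]) stool();
translate([0, 0, 381]) beam(1726);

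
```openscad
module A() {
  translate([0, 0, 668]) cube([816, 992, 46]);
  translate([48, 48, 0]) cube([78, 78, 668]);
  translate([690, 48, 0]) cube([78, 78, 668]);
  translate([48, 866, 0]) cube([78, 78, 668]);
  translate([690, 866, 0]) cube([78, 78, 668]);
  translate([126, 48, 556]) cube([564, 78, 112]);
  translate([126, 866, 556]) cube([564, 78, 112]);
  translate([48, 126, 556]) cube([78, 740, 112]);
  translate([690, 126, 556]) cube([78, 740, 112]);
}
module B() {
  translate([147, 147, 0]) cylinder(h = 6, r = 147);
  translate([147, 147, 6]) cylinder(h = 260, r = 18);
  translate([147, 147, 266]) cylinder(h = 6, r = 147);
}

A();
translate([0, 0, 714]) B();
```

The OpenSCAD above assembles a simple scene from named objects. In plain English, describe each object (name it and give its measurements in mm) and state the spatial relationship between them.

A is a table: top 816 mm (x) × 992 mm (y), 46 mm thick, upper face at z = 714 mm, on four 78×78 mm square legs, each inset 48 mm from the nearest pair of top edges, running from z = 0 to the bottom of the top. Four apron rails, 78 mm thick and 112 mm tall, run between adjacent legs with their top edges flush with the underside of the top and their outer faces flush with the legs' outer faces.

B is a spool: two coaxial disc flanges of radius 147 mm and thickness 6 mm, joined by a core cylinder of radius 18 mm and height 260 mm. The lower flange rests on z = 0 and the three cylinders share a vertical axis.

The spool is on top of the table.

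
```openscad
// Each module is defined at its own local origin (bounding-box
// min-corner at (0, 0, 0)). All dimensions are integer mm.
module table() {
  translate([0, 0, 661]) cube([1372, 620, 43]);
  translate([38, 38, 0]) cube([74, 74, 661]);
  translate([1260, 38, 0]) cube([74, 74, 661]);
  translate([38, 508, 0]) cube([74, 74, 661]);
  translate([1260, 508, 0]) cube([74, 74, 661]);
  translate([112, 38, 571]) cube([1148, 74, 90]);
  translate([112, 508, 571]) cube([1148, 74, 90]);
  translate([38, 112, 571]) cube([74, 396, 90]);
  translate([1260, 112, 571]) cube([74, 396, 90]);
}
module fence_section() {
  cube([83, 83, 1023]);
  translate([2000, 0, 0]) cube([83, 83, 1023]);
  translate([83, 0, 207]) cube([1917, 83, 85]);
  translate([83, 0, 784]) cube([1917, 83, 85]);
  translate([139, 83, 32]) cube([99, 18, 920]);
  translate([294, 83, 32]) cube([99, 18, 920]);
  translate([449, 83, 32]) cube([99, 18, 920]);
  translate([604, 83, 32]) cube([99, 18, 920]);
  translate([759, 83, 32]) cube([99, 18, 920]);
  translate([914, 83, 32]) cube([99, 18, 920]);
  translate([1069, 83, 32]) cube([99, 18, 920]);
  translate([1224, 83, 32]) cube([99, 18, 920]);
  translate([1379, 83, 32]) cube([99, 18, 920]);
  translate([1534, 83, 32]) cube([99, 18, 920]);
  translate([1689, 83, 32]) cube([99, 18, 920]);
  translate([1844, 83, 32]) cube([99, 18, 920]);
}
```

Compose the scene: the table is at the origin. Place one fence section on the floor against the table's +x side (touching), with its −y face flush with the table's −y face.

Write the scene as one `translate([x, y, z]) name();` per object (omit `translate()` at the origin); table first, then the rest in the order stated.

table();
translate([1372, 0, 0]) fence_section();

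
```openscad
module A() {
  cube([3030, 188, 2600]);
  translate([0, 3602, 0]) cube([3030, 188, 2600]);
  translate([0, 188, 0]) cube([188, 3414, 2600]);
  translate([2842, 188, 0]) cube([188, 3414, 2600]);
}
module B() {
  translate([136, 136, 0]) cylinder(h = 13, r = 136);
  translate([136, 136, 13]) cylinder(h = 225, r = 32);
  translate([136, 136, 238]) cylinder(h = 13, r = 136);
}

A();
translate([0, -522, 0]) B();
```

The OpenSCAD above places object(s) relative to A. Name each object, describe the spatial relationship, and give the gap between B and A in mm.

The spool's nearest face is 250 mm from the house frame's −y face.

A is a house frame. B is a spool. The spool is on the floor beside the house frame on its −y side. The gap between the spool and the house frame is 250 mm.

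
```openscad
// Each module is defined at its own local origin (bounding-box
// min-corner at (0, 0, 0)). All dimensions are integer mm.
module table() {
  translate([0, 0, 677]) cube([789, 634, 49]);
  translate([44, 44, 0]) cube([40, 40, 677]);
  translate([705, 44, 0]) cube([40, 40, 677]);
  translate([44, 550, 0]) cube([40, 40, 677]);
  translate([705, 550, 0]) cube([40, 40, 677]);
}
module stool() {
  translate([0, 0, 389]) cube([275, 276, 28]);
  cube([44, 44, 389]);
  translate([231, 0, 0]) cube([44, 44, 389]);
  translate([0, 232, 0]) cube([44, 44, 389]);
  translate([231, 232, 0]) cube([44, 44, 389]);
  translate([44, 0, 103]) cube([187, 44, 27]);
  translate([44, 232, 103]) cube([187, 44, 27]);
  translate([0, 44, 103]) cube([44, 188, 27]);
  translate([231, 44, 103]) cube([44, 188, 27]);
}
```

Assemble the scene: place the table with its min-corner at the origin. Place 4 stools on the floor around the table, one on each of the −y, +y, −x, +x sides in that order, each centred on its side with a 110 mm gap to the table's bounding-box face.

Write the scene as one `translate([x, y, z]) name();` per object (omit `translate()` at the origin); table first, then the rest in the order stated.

table();
translate([257, -386, 0]) stool();
translate([257, 744, 0]) stool();
translate([-385, 179, 0]) stool();
translate([899, 179, 0]) stool();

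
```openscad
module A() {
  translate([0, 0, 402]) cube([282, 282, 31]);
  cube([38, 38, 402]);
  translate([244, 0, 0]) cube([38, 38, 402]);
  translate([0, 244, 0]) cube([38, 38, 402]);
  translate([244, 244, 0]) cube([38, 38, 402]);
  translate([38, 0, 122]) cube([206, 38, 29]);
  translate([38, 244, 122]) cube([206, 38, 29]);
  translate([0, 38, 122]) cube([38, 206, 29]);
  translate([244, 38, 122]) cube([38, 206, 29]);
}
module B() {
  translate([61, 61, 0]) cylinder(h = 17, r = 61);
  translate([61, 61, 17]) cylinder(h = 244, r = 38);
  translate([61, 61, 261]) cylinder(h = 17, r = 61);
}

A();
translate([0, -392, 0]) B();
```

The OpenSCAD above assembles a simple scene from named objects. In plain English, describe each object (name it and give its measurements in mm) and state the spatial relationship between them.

A is a four-legged stool. The seat is 282×282 mm, 31 mm thick, top at z = 433 mm. It stands on four square legs, each 38×38 mm in cross-section, from z = 0 to the seat underside, each flush with a corner of the seat. Four stretchers, 38 mm wide and 29 mm tall, connect adjacent legs with their undersides at z = 122 mm, each running between the inner faces of the legs it joins and aligned with the legs' outer faces on the other axis.

B is a spool: two coaxial disc flanges of radius 61 mm and thickness 17 mm, joined by a core cylinder of radius 38 mm and height 244 mm. The lower flange rests on z = 0 and the three cylinders share a vertical axis.

The spool is on the floor beside the stool on its −y side.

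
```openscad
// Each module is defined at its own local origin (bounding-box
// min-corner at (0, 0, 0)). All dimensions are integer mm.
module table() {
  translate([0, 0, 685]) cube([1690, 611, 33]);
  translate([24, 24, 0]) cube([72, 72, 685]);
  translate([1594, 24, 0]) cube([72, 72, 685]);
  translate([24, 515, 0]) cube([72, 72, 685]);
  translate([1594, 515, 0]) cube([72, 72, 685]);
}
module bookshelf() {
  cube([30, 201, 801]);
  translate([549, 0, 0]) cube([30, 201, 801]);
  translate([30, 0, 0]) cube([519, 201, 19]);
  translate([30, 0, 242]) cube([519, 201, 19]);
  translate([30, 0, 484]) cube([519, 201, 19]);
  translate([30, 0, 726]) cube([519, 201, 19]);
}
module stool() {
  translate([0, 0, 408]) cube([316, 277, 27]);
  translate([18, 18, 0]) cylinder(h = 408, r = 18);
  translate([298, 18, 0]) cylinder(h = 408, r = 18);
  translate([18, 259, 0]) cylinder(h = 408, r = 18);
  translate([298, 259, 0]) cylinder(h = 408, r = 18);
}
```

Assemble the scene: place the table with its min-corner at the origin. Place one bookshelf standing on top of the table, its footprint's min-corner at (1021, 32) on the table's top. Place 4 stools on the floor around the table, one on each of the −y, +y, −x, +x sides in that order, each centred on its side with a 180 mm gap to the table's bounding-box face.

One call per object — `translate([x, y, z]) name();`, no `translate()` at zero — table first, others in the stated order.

table();
translate([1021, 32, 718]) bookshelf();
translate([687, -457, 0]) stool();
translate([687, 791, 0]) stool();
translate([-496, 167, 0]) stool();
translate([1870, 167, 0]) stool();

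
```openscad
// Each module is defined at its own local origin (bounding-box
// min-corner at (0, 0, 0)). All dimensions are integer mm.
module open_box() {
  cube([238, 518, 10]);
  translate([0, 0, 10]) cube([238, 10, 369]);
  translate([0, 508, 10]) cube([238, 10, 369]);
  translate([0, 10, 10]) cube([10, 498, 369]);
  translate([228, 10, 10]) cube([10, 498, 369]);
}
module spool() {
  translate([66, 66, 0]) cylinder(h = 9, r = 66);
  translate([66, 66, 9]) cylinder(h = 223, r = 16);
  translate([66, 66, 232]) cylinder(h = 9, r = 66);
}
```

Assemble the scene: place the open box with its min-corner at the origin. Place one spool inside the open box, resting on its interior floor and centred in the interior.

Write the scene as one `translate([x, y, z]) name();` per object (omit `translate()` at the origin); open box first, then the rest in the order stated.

open_box();
translate([53, 193, 10]) spool();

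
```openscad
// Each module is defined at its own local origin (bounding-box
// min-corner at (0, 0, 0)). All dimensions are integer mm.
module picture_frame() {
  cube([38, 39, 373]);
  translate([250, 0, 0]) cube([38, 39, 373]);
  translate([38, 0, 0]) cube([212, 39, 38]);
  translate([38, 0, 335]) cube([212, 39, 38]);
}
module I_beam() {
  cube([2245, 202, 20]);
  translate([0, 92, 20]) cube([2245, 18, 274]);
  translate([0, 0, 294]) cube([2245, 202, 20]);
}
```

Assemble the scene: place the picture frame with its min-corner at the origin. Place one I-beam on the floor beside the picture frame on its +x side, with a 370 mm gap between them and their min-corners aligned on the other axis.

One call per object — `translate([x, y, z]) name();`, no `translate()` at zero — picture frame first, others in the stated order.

picture_frame();
translate([658, 0, 0]) I_beam();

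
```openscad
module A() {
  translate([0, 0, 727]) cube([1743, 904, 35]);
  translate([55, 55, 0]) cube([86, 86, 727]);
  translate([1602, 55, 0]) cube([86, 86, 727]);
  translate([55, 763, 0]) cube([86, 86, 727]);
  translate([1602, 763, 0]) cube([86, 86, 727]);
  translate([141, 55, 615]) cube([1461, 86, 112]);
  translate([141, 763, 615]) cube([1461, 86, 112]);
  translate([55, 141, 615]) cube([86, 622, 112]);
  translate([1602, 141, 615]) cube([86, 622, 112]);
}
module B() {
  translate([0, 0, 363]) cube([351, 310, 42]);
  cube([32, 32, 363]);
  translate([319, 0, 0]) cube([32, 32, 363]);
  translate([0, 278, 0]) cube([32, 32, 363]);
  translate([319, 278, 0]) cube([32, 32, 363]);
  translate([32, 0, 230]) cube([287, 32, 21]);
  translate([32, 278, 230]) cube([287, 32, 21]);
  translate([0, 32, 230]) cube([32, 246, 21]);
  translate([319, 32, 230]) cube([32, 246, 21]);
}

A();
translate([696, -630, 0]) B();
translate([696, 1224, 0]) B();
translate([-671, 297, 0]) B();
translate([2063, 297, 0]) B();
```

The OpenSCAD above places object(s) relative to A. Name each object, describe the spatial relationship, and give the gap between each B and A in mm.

Each stool's nearest face is 320 mm from the table's bounding box.

A is a table. B is a stool. Four stools sit around the table at the −y, +y, −x, +x sides. The gap between each stool and the table is 320 mm.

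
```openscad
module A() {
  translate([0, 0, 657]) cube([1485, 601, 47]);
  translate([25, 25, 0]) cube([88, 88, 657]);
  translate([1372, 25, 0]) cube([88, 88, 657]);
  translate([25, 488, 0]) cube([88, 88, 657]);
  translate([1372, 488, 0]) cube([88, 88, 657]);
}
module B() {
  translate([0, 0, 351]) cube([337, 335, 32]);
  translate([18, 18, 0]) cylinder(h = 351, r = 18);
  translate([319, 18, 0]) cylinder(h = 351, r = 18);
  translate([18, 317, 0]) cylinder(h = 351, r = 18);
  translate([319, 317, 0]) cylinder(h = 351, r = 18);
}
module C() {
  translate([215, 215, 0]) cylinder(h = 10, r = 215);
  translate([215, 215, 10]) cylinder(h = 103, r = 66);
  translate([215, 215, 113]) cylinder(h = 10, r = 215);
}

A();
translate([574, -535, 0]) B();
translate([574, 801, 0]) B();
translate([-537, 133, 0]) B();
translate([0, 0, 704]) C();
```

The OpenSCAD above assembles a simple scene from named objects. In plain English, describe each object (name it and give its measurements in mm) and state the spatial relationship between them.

A is a table with a 1485×601 mm rectangular top, 47 mm thick, top surface at z = 704 mm, supported by four 88×88 mm square legs, each inset 25 mm from the nearest pair of top edges, running from the floor.

B is a simple wooden stool: a rectangular seat 337 mm (x) by 335 mm (y), 32 mm thick, top face at z = 383 mm, on four round legs, each 36 mm in diameter. The legs rest on z = 0, each leg's axis is inset half a diameter from the nearest pair of seat edges (so the leg's bounding box is flush with the corner).

C is a spool: two coaxial disc flanges of radius 215 mm and thickness 10 mm, joined by a core cylinder of radius 66 mm and height 103 mm. The lower flange rests on z = 0 and the three cylinders share a vertical axis.

Three stools sit around the table at the −y, +y, −x sides. The spool is on top of the table.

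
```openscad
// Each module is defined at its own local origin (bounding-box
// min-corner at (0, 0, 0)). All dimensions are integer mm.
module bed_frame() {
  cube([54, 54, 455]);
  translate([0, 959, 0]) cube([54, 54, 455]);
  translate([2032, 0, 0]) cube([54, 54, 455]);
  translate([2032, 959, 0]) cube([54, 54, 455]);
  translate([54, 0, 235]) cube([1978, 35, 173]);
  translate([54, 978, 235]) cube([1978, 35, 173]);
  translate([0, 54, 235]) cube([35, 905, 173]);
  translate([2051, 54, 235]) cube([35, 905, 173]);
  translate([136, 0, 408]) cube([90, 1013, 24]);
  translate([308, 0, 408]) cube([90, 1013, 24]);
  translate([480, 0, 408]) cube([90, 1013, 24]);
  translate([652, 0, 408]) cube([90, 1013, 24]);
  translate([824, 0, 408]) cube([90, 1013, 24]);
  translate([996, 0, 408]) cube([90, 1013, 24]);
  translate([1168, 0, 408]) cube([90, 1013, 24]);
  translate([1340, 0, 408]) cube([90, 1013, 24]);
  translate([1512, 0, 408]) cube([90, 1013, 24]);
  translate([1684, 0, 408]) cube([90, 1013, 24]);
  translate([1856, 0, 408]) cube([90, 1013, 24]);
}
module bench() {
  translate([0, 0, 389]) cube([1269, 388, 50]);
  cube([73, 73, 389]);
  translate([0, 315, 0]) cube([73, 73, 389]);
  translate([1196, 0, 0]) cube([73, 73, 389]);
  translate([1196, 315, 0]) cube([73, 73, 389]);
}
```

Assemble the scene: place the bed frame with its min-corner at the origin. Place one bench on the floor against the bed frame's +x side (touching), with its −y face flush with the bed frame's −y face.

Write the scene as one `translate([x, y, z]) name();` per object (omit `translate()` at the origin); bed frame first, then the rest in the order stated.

bed_frame();
translate([2086, 0, 0]) bench();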